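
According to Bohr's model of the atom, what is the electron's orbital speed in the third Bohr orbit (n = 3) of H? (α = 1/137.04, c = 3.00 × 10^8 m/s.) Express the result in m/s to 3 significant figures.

7.30 × 10^5 m/s

v_n = Zαc/n = 1 × 0.00730 × 3.00 × 10^8 / 3
    = 7.30 × 10^5 m/s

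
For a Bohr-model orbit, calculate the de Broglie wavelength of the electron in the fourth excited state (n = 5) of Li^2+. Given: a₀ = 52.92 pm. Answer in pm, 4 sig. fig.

The Bohr quantisation condition is nλ = 2πr_n.
r_n = n²a₀/Z = 441.0 pm
λ = 2πr_n/n = 2π·441.0/5 = 554.2 pm

554.2 pm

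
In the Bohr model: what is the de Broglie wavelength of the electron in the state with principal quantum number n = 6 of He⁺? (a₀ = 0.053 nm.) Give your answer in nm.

1.00 nm

The Bohr quantisation condition is nλ = 2πr_n.
r_n = n²a₀/Z = 0.95 nm
λ = 2πr_n/n = 2π·0.95/6 = 1.00 nm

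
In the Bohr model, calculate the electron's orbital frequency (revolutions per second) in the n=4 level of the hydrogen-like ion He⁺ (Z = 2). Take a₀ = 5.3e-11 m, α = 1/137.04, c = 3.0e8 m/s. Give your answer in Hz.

4.1e14 Hz

r = n²a₀/Z = 4.2e-10 m, v = Zαc/n = 1.1e6 m/s
f = v/(2πr) = 4.1e14 Hz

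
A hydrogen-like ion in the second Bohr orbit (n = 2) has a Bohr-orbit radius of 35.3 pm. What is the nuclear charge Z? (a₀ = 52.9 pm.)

6

r_n = n²a₀/Z ⇒ Z = n²a₀/r = 2² × 52.9 / 35.3 ≈ 5.99
Z = 6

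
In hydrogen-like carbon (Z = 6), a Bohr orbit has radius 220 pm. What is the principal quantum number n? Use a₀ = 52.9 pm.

r_n = n²a₀/Z ⇒ n² = rZ/a₀ = 220 × 6 / 52.9 ≈ 24.95
n = 5

5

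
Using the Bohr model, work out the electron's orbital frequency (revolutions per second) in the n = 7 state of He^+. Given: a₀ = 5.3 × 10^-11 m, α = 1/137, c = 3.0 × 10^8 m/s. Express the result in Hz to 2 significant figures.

7.7 × 10^13 Hz

r = n²a₀/Z = 1.3 × 10^-9 m, v = Zαc/n = 6.3 × 10^5 m/s
f = v/(2πr) = 7.7 × 10^13 Hz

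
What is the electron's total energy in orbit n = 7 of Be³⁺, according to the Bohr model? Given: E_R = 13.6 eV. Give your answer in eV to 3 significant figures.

-4.44 eV

E_n = −E_R·Z²/n² = −13.6 × 4²/7² = -4.44 eV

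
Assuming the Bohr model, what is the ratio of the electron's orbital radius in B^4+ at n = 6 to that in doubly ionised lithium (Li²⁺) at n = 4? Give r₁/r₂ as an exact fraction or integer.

r ∝ Z^-1 · n^2
r₁/r₂ = (5/3)^-1 · (6/4)^2 = 27/20

27/20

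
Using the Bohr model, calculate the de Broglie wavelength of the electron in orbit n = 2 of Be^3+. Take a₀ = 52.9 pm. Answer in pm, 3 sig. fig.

166 pm

The Bohr quantisation condition is nλ = 2πr_n.
r_n = n²a₀/Z = 52.9 pm
λ = 2πr_n/n = 2π·52.9/2 = 166 pm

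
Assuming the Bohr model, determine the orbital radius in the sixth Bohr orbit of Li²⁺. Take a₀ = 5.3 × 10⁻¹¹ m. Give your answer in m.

r_n = n²a₀/Z = 6² × 5.3 × 10⁻¹¹ / 3
    = 36 × 5.3 × 10⁻¹¹ / 3 = 6.4 × 10⁻¹⁰ m

6.4 × 10⁻¹⁰ m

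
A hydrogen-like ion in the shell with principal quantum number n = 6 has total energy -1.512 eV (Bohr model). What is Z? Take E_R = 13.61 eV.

E_n = −E_R Z²/n² ⇒ Z² = −E_n n²/E_R = 1.512 × 6² / 13.61 ≈ 4.00
Z = 2

2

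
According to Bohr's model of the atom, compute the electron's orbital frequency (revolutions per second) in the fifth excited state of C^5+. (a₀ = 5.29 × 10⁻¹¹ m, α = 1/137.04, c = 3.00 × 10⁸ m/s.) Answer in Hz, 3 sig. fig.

r = n²a₀/Z = 3.17 × 10⁻¹⁰ m, v = Zαc/n = 2.19 × 10⁶ m/s
f = v/(2πr) = 1.10 × 10¹⁵ Hz

1.10 × 10¹⁵ Hz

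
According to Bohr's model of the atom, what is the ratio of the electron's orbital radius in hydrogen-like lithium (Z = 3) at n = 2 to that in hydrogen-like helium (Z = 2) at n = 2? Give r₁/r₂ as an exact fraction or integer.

r ∝ Z^-1 · n^2
r₁/r₂ = (3/2)^-1 · (2/2)^2 = 2/3

2/3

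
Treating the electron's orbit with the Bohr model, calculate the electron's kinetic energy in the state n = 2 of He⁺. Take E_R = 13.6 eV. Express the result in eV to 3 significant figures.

For a Coulomb orbit the virial theorem gives K = −E_n.
E_n = −E_R·Z²/n², so K = E_R·Z²/n² = 13.6 × 2²/2² = 13.6 eV

13.6 eV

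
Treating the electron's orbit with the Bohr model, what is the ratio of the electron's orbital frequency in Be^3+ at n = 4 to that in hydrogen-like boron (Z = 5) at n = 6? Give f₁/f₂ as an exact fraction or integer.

f ∝ Z^2 · n^-3
f₁/f₂ = (4/5)^2 · (4/6)^-3 = 54/25

54/25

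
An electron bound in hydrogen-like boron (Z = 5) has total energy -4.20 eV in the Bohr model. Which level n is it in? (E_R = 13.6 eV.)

9

E_n = −E_R Z²/n² ⇒ n² = E_R Z²/(−E_n) = 13.6 × 5² / 4.20 ≈ 80.95
n = 9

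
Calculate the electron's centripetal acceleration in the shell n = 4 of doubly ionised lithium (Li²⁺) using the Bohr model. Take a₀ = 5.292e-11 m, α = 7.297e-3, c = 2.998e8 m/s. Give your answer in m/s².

9.538e21 m/s²

r = n²a₀/Z = 2.822e-10 m, v = Zαc/n = 1.641e6 m/s
a = v²/r = (1.641e6)² / 2.822e-10 = 9.538e21 m/s²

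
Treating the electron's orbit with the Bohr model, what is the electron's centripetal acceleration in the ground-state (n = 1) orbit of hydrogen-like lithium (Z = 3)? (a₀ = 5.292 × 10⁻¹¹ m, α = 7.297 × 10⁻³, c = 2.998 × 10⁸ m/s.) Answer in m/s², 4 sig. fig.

r = n²a₀/Z = 1.764 × 10⁻¹¹ m, v = Zαc/n = 6.563 × 10⁶ m/s
a = v²/r = (6.563 × 10⁶)² / 1.764 × 10⁻¹¹ = 2.442 × 10²⁴ m/s²

2.442 × 10²⁴ m/s²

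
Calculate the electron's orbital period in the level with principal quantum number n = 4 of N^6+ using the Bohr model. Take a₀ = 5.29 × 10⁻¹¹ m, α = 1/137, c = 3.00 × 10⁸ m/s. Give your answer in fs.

r = n²a₀/Z = 4²·5.29 × 10⁻¹¹/7 = 1.21 × 10⁻¹⁰ m
v = Zαc/n = 7·0.00730·3.00 × 10⁸/4 = 3.83 × 10⁶ m/s
T = 2πr/v = 1.98 × 10⁻¹⁶ s = 0.198 fs

0.198 fs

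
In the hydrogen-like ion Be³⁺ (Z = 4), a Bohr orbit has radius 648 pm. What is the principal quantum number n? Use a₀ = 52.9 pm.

7

r_n = n²a₀/Z ⇒ n² = rZ/a₀ = 648 × 4 / 52.9 ≈ 49.00
n = 7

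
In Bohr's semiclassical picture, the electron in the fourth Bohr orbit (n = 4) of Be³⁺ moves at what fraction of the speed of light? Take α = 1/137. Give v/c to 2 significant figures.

0.0073

v_n = Zαc/n, so v/c = Zα/n = 4 × 0.0073 / 4 = 0.0073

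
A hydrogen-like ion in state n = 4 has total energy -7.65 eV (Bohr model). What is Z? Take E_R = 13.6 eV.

3

E_n = −E_R Z²/n² ⇒ Z² = −E_n n²/E_R = 7.65 × 4² / 13.6 ≈ 9.00
Z = 3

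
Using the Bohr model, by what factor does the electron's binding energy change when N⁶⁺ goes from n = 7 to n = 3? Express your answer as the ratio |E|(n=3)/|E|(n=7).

|E| ∝ Z^2 · n^-2; with Z fixed, |E| ∝ n^-2.
|E|(n=3)/|E|(n=7) = (3/7)^-2 = 49/9

49/9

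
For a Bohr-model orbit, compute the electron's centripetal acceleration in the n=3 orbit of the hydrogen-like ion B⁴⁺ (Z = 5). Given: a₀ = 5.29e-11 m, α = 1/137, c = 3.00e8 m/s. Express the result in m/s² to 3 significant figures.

r = n²a₀/Z = 9.52e-11 m, v = Zαc/n = 3.65e6 m/s
a = v²/r = (3.65e6)² / 9.52e-11 = 1.40e23 m/s²

1.40e23 m/s²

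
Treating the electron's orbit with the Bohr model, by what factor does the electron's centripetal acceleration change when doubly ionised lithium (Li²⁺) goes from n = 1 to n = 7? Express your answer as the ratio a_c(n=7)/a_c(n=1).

a_c ∝ Z^3 · n^-4; with Z fixed, a_c ∝ n^-4.
a_c(n=7)/a_c(n=1) = (7/1)^-4 = 1/2401

1/2401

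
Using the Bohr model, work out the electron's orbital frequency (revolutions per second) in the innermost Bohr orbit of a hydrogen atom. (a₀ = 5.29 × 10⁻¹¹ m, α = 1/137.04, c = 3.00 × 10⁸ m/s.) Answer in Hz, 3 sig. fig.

r = n²a₀/Z = 5.29 × 10⁻¹¹ m, v = Zαc/n = 2.19 × 10⁶ m/s
f = v/(2πr) = 6.59 × 10¹⁵ Hz

6.59 × 10¹⁵ Hz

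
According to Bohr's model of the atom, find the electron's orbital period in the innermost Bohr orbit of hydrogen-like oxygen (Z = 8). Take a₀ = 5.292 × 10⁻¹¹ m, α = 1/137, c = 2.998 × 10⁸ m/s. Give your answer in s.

r = n²a₀/Z = 1²·5.292 × 10⁻¹¹/8 = 6.615 × 10⁻¹² m
v = Zαc/n = 8·0.007299·2.998 × 10⁸/1 = 1.751 × 10⁷ m/s
T = 2πr/v = 2.374 × 10⁻¹⁸ s

2.374 × 10⁻¹⁸ s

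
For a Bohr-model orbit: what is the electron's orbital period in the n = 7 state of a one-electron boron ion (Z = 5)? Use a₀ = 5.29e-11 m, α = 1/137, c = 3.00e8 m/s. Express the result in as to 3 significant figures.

2080 as

r = n²a₀/Z = 7²·5.29e-11/5 = 5.18e-10 m
v = Zαc/n = 5·0.00730·3.00e8/7 = 1.56e6 m/s
T = 2πr/v = 2.08e-15 s = 2080 as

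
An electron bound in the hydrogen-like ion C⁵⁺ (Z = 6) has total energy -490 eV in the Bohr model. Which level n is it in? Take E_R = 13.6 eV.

1

E_n = −E_R Z²/n² ⇒ n² = E_R Z²/(−E_n) = 13.6 × 6² / 490 ≈ 1.00
n = 1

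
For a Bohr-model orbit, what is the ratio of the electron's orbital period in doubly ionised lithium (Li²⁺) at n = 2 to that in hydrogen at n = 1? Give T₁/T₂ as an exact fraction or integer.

8/9

T ∝ Z^-2 · n^3
T₁/T₂ = (3/1)^-2 · (2/1)^3 = 8/9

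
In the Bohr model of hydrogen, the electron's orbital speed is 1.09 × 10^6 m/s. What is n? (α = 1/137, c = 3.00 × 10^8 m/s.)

2

v_n = Zαc/n ⇒ n = Zαc/v = 1 × 0.00730 × 3.00 × 10^8 / 1.09 × 10^6 ≈ 2.01
n = 2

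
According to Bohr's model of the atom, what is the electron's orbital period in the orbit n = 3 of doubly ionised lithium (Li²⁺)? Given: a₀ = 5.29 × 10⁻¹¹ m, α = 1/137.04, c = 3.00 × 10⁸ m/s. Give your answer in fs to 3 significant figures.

0.455 fs

r = n²a₀/Z = 3²·5.29 × 10⁻¹¹/3 = 1.59 × 10⁻¹⁰ m
v = Zαc/n = 3·0.00730·3.00 × 10⁸/3 = 2.19 × 10⁶ m/s
T = 2πr/v = 4.55 × 10⁻¹⁶ s = 0.455 fs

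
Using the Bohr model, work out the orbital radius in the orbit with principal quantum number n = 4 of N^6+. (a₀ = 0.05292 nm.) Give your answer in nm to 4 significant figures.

0.1210 nm

r_n = n²a₀/Z = 4² × 0.05292 / 7
    = 16 × 0.05292 / 7 = 0.1210 nm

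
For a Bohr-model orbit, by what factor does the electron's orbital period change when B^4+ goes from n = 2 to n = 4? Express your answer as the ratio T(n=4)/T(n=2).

T ∝ Z^-2 · n^3; with Z fixed, T ∝ n^3.
T(n=4)/T(n=2) = (4/2)^3 = 8

8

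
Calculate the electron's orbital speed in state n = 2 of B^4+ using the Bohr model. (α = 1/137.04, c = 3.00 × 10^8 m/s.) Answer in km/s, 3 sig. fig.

5470 km/s

v_n = Zαc/n = 5 × 0.00730 × 3.00 × 10^8 / 2
    = 5470 km/s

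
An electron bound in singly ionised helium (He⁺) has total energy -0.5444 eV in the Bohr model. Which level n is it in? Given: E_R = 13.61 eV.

E_n = −E_R Z²/n² ⇒ n² = E_R Z²/(−E_n) = 13.61 × 2² / 0.5444 ≈ 100.00
n = 10

10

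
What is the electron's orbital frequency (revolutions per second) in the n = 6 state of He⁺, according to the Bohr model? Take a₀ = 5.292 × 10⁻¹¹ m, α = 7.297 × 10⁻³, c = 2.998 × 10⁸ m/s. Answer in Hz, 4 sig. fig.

r = n²a₀/Z = 9.526 × 10⁻¹⁰ m, v = Zαc/n = 7.292 × 10⁵ m/s
f = v/(2πr) = 1.218 × 10¹⁴ Hz

1.218 × 10¹⁴ Hz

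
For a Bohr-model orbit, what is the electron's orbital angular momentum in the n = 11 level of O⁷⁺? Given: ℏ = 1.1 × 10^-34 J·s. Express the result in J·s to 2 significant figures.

L_n = nℏ = 11 × 1.1 × 10^-34 = 1.2 × 10^-33 J·s

1.2 × 10^-33 J·s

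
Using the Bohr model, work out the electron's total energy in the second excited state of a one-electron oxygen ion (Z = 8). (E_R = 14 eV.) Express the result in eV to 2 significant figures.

E_n = −E_R·Z²/n² = −14 × 8²/3² = -100 eV

-100 eV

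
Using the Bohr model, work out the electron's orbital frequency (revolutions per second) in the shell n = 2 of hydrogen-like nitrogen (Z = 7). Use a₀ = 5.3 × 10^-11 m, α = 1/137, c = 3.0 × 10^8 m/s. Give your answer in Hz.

4.0 × 10^16 Hz

r = n²a₀/Z = 3.0 × 10^-11 m, v = Zαc/n = 7.7 × 10^6 m/s
f = v/(2πr) = 4.0 × 10^16 Hz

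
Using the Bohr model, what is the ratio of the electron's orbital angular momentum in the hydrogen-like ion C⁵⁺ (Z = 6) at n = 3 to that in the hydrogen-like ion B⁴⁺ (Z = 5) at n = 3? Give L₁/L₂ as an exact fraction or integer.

1

L = nℏ is independent of Z.
L₁/L₂ = n₁/n₂ = 3/3 = 1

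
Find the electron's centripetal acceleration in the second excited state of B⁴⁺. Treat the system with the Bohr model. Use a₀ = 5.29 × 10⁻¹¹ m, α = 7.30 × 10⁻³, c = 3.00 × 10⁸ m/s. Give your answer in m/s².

1.40 × 10²³ m/s²

r = n²a₀/Z = 9.52 × 10⁻¹¹ m, v = Zαc/n = 3.65 × 10⁶ m/s
a = v²/r = (3.65 × 10⁶)² / 9.52 × 10⁻¹¹ = 1.40 × 10²³ m/s²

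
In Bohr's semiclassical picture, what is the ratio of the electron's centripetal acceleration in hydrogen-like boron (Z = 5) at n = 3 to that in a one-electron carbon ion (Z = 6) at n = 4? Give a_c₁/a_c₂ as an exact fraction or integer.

4000/2187

a_c ∝ Z^3 · n^-4
a_c₁/a_c₂ = (5/6)^3 · (3/4)^-4 = 4000/2187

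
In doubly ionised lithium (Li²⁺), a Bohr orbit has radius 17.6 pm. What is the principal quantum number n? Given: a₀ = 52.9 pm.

r_n = n²a₀/Z ⇒ n² = rZ/a₀ = 17.6 × 3 / 52.9 ≈ 1.00
n = 1

1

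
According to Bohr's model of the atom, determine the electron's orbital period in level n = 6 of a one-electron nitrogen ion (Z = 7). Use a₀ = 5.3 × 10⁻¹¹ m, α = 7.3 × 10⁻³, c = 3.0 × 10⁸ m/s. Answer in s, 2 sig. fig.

r = n²a₀/Z = 6²·5.3 × 10⁻¹¹/7 = 2.7 × 10⁻¹⁰ m
v = Zαc/n = 7·0.0073·3.0 × 10⁸/6 = 2.6 × 10⁶ m/s
T = 2πr/v = 6.7 × 10⁻¹⁶ s

6.7 × 10⁻¹⁶ s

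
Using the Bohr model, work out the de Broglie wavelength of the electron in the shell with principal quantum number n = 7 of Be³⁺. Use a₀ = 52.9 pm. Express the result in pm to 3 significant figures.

The Bohr quantisation condition is nλ = 2πr_n.
r_n = n²a₀/Z = 648 pm
λ = 2πr_n/n = 2π·648/7 = 582 pm

582 pm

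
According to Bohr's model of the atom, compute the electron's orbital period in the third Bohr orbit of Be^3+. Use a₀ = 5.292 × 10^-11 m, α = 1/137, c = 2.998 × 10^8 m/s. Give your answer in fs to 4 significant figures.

r = n²a₀/Z = 3²·5.292 × 10^-11/4 = 1.191 × 10^-10 m
v = Zαc/n = 4·0.007299·2.998 × 10^8/3 = 2.918 × 10^6 m/s
T = 2πr/v = 2.564 × 10^-16 s = 0.2564 fs

0.2564 fs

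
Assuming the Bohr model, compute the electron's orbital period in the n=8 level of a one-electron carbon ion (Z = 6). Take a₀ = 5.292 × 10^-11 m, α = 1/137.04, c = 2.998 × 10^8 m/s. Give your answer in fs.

2.162 fs

r = n²a₀/Z = 8²·5.292 × 10^-11/6 = 5.645 × 10^-10 m
v = Zαc/n = 6·0.007297·2.998 × 10^8/8 = 1.641 × 10^6 m/s
T = 2πr/v = 2.162 × 10^-15 s = 2.162 fs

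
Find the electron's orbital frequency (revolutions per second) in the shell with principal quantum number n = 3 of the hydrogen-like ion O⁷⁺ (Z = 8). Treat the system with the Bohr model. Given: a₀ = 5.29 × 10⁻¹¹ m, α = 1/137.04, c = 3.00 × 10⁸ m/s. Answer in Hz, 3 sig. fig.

1.56 × 10¹⁶ Hz

r = n²a₀/Z = 5.95 × 10⁻¹¹ m, v = Zαc/n = 5.84 × 10⁶ m/s
f = v/(2πr) = 1.56 × 10¹⁶ Hz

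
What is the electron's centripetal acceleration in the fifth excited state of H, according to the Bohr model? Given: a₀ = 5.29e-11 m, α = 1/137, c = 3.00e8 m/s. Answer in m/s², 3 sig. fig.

6.99e19 m/s²

r = n²a₀/Z = 1.90e-9 m, v = Zαc/n = 3.65e5 m/s
a = v²/r = (3.65e5)² / 1.90e-9 = 6.99e19 m/s²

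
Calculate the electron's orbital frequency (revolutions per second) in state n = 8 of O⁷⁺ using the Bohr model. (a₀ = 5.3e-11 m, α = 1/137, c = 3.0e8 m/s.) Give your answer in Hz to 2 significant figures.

8.2e14 Hz

r = n²a₀/Z = 4.2e-10 m, v = Zαc/n = 2.2e6 m/s
f = v/(2πr) = 8.2e14 Hz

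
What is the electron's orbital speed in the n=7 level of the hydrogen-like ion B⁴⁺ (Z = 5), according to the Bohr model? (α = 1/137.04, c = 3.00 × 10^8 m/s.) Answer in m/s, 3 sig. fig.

v_n = Zαc/n = 5 × 0.00730 × 3.00 × 10^8 / 7
    = 1.56 × 10^6 m/s

1.56 × 10^6 m/s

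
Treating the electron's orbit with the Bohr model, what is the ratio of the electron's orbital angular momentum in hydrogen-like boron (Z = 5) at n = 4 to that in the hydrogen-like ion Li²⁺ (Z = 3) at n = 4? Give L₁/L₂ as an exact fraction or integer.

1

L = nℏ is independent of Z.
L₁/L₂ = n₁/n₂ = 4/4 = 1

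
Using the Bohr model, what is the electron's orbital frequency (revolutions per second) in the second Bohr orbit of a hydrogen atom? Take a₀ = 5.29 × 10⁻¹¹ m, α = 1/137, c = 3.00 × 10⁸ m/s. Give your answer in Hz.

8.24 × 10¹⁴ Hz

r = n²a₀/Z = 2.12 × 10⁻¹⁰ m, v = Zαc/n = 1.09 × 10⁶ m/s
f = v/(2πr) = 8.24 × 10¹⁴ Hz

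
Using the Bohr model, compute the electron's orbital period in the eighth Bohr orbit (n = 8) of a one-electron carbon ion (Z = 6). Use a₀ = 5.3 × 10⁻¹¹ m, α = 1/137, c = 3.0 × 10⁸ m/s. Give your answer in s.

2.2 × 10⁻¹⁵ s

r = n²a₀/Z = 8²·5.3 × 10⁻¹¹/6 = 5.7 × 10⁻¹⁰ m
v = Zαc/n = 6·0.0073·3.0 × 10⁸/8 = 1.6 × 10⁶ m/s
T = 2πr/v = 2.2 × 10⁻¹⁵ s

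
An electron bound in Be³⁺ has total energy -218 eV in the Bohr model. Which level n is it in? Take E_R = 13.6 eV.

1

E_n = −E_R Z²/n² ⇒ n² = E_R Z²/(−E_n) = 13.6 × 4² / 218 ≈ 1.00
n = 1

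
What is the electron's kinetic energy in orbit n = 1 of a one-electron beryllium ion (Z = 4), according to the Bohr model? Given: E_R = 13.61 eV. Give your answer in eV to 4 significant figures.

217.8 eV

For a Coulomb orbit the virial theorem gives K = −E_n.
E_n = −E_R·Z²/n², so K = E_R·Z²/n² = 13.61 × 4²/1² = 217.8 eV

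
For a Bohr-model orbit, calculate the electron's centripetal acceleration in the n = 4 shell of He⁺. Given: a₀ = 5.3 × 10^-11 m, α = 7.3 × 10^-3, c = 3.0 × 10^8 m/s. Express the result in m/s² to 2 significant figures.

2.8 × 10^21 m/s²

r = n²a₀/Z = 4.2 × 10^-10 m, v = Zαc/n = 1.1 × 10^6 m/s
a = v²/r = (1.1 × 10^6)² / 4.2 × 10^-10 = 2.8 × 10^21 m/s²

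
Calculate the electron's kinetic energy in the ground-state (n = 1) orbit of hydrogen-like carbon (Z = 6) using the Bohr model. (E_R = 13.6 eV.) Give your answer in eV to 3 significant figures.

For a Coulomb orbit the virial theorem gives K = −E_n.
E_n = −E_R·Z²/n², so K = E_R·Z²/n² = 13.6 × 6²/1² = 490 eV

490 eV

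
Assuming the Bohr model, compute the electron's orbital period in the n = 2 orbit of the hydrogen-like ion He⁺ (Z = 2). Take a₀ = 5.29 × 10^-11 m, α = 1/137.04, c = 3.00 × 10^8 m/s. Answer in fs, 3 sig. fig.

r = n²a₀/Z = 2²·5.29 × 10^-11/2 = 1.06 × 10^-10 m
v = Zαc/n = 2·0.00730·3.00 × 10^8/2 = 2.19 × 10^6 m/s
T = 2πr/v = 3.04 × 10^-16 s = 0.304 fs

0.304 fs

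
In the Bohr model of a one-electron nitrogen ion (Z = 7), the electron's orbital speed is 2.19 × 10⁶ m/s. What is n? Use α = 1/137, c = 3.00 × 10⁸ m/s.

v_n = Zαc/n ⇒ n = Zαc/v = 7 × 0.00730 × 3.00 × 10⁸ / 2.19 × 10⁶ ≈ 7.00
n = 7

7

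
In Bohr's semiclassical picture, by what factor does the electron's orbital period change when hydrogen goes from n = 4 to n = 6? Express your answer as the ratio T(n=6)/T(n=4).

T ∝ Z^-2 · n^3; with Z fixed, T ∝ n^3.
T(n=6)/T(n=4) = (6/4)^3 = 27/8

27/8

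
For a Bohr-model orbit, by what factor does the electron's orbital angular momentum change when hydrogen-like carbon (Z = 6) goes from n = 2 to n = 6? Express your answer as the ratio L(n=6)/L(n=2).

3

L = nℏ depends only on n, so L ∝ n.
L(n=6)/L(n=2) = (6/2)^1 = 3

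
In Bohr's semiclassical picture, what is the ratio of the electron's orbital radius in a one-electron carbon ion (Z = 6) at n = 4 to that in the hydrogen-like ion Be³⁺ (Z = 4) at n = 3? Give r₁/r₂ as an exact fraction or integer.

r ∝ Z^-1 · n^2
r₁/r₂ = (6/4)^-1 · (4/3)^2 = 32/27

32/27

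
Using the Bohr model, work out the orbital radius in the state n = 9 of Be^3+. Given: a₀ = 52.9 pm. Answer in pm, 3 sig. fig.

1070 pm

r_n = n²a₀/Z = 9² × 52.9 / 4
    = 81 × 52.9 / 4 = 1070 pm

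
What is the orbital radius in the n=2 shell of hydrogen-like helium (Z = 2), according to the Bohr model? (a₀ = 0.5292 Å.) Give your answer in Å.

r_n = n²a₀/Z = 2² × 0.5292 / 2
    = 4 × 0.5292 / 2 = 1.058 Å

1.058 Å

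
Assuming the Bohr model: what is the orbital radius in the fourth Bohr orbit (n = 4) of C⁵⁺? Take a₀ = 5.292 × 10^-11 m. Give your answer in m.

1.411 × 10^-10 m

r_n = n²a₀/Z = 4² × 5.292 × 10^-11 / 6
    = 16 × 5.292 × 10^-11 / 6 = 1.411 × 10^-10 m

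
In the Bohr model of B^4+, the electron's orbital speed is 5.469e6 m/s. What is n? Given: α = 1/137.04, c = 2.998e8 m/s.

2

v_n = Zαc/n ⇒ n = Zαc/v = 5 × 0.007297 × 2.998e8 / 5.469e6 ≈ 2.00
n = 2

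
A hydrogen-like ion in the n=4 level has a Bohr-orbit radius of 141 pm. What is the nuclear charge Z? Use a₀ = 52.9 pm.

6

r_n = n²a₀/Z ⇒ Z = n²a₀/r = 4² × 52.9 / 141 ≈ 6.00
Z = 6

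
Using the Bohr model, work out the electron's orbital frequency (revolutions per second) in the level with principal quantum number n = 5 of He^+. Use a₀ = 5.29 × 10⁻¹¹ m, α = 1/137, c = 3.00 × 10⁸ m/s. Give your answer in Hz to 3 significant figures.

2.11 × 10¹⁴ Hz

r = n²a₀/Z = 6.61 × 10⁻¹⁰ m, v = Zαc/n = 8.76 × 10⁵ m/s
f = v/(2πr) = 2.11 × 10¹⁴ Hz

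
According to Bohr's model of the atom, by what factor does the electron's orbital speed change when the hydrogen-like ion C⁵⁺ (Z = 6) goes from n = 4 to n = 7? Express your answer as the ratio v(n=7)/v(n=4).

v ∝ Z^1 · n^-1; with Z fixed, v ∝ n^-1.
v(n=7)/v(n=4) = (7/4)^-1 = 4/7

4/7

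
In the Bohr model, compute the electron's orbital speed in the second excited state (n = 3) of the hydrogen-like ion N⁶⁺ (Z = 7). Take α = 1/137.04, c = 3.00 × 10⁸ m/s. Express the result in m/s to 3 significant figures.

v_n = Zαc/n = 7 × 0.00730 × 3.00 × 10⁸ / 3
    = 5.11 × 10⁶ m/s

5.11 × 10⁶ m/s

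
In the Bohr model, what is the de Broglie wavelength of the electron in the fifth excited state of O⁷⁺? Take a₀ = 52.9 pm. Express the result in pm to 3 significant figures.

249 pm

The Bohr quantisation condition is nλ = 2πr_n.
r_n = n²a₀/Z = 238 pm
λ = 2πr_n/n = 2π·238/6 = 249 pm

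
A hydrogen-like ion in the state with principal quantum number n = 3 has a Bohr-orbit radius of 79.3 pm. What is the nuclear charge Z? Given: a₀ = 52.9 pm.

r_n = n²a₀/Z ⇒ Z = n²a₀/r = 3² × 52.9 / 79.3 ≈ 6.00
Z = 6

6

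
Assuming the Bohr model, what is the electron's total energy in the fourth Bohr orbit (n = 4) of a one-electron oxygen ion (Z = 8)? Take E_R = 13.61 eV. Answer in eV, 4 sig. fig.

-54.44 eV

E_n = −E_R·Z²/n² = −13.61 × 8²/4² = -54.44 eV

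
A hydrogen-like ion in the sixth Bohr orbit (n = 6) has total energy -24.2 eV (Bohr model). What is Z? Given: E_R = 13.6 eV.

8

E_n = −E_R Z²/n² ⇒ Z² = −E_n n²/E_R = 24.2 × 6² / 13.6 ≈ 64.06
Z = 8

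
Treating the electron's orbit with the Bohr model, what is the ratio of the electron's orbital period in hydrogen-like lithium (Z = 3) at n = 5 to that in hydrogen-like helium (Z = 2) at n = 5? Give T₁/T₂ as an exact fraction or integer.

4/9

T ∝ Z^-2 · n^3
T₁/T₂ = (3/2)^-2 · (5/5)^3 = 4/9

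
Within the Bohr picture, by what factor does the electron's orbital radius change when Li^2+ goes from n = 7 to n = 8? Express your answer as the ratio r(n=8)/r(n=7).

64/49

r ∝ Z^-1 · n^2; with Z fixed, r ∝ n^2.
r(n=8)/r(n=7) = (8/7)^2 = 64/49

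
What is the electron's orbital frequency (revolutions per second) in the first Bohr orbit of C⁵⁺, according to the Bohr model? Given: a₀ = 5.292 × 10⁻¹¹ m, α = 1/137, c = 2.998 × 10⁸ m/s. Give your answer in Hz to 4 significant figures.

2.369 × 10¹⁷ Hz

r = n²a₀/Z = 8.820 × 10⁻¹² m, v = Zαc/n = 1.313 × 10⁷ m/s
f = v/(2πr) = 2.369 × 10¹⁷ Hz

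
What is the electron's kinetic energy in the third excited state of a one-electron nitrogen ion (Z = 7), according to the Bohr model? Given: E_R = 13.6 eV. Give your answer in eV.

41.6 eV

For a Coulomb orbit the virial theorem gives K = −E_n.
E_n = −E_R·Z²/n², so K = E_R·Z²/n² = 13.6 × 7²/4² = 41.6 eV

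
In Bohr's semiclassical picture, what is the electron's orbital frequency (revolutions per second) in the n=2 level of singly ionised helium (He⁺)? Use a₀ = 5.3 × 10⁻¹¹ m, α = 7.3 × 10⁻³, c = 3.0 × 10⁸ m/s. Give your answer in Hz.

r = n²a₀/Z = 1.1 × 10⁻¹⁰ m, v = Zαc/n = 2.2 × 10⁶ m/s
f = v/(2πr) = 3.3 × 10¹⁵ Hz

3.3 × 10¹⁵ Hz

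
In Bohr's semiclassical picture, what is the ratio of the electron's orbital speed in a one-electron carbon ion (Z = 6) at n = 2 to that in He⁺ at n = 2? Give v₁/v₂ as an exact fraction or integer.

v ∝ Z^1 · n^-1
v₁/v₂ = (6/2)^1 · (2/2)^-1 = 3

3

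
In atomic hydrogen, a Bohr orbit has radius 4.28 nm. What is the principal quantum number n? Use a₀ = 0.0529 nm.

r_n = n²a₀/Z ⇒ n² = rZ/a₀ = 4.28 × 1 / 0.0529 ≈ 80.91
n = 9

9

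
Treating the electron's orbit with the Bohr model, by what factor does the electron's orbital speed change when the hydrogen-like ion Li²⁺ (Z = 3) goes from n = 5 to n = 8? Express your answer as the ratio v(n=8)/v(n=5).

5/8

v ∝ Z^1 · n^-1; with Z fixed, v ∝ n^-1.
v(n=8)/v(n=5) = (8/5)^-1 = 5/8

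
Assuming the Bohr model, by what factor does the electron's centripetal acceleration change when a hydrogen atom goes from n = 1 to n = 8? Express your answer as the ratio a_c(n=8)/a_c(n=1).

1/4096

a_c ∝ Z^3 · n^-4; with Z fixed, a_c ∝ n^-4.
a_c(n=8)/a_c(n=1) = (8/1)^-4 = 1/4096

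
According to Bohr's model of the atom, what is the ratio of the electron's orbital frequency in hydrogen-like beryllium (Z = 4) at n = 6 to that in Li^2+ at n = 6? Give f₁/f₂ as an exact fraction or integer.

f ∝ Z^2 · n^-3
f₁/f₂ = (4/3)^2 · (6/6)^-3 = 16/9

16/9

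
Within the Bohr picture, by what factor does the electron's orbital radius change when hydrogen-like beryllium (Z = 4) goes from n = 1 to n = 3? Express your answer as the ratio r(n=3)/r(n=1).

9

r ∝ Z^-1 · n^2; with Z fixed, r ∝ n^2.
r(n=3)/r(n=1) = (3/1)^2 = 9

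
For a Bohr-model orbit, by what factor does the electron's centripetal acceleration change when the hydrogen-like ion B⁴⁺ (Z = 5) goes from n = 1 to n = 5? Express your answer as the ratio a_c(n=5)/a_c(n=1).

1/625

a_c ∝ Z^3 · n^-4; with Z fixed, a_c ∝ n^-4.
a_c(n=5)/a_c(n=1) = (5/1)^-4 = 1/625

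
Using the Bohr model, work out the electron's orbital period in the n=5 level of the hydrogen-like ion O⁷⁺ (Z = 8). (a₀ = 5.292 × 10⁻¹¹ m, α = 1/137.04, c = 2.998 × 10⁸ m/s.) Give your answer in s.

r = n²a₀/Z = 5²·5.292 × 10⁻¹¹/8 = 1.654 × 10⁻¹⁰ m
v = Zαc/n = 8·0.007297·2.998 × 10⁸/5 = 3.500 × 10⁶ m/s
T = 2πr/v = 2.969 × 10⁻¹⁶ s

2.969 × 10⁻¹⁶ s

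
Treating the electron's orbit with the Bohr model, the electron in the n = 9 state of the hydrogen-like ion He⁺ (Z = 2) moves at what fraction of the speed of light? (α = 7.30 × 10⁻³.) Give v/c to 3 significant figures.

v_n = Zαc/n, so v/c = Zα/n = 2 × 0.00730 / 9 = 0.00162

0.00162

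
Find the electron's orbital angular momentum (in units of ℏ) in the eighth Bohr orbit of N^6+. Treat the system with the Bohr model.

L_n = nℏ, so L/ℏ = n = 8.

8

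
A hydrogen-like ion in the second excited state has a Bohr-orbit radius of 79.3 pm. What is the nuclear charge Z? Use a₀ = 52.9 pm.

6

r_n = n²a₀/Z ⇒ Z = n²a₀/r = 3² × 52.9 / 79.3 ≈ 6.00
Z = 6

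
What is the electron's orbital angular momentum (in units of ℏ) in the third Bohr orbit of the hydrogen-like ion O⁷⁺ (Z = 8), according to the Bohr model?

L_n = nℏ, so L/ℏ = n = 3.

3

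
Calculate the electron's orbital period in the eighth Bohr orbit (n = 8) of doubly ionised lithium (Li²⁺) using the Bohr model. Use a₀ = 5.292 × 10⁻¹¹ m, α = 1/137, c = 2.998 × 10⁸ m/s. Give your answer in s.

8.644 × 10⁻¹⁵ s

r = n²a₀/Z = 8²·5.292 × 10⁻¹¹/3 = 1.129 × 10⁻⁹ m
v = Zαc/n = 3·0.007299·2.998 × 10⁸/8 = 8.206 × 10⁵ m/s
T = 2πr/v = 8.644 × 10⁻¹⁵ s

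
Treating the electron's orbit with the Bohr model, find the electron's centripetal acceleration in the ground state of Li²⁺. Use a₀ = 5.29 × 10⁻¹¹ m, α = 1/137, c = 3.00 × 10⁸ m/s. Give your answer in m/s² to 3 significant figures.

r = n²a₀/Z = 1.76 × 10⁻¹¹ m, v = Zαc/n = 6.57 × 10⁶ m/s
a = v²/r = (6.57 × 10⁶)² / 1.76 × 10⁻¹¹ = 2.45 × 10²⁴ m/s²

2.45 × 10²⁴ m/s²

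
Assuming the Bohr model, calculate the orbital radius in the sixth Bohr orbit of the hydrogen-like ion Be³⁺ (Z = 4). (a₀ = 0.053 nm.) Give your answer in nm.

0.48 nm

r_n = n²a₀/Z = 6² × 0.053 / 4
    = 36 × 0.053 / 4 = 0.48 nm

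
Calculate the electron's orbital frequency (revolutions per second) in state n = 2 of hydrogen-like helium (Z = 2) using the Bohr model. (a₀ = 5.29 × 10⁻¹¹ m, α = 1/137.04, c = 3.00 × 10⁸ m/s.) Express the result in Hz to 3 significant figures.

3.29 × 10¹⁵ Hz

r = n²a₀/Z = 1.06 × 10⁻¹⁰ m, v = Zαc/n = 2.19 × 10⁶ m/s
f = v/(2πr) = 3.29 × 10¹⁵ Hz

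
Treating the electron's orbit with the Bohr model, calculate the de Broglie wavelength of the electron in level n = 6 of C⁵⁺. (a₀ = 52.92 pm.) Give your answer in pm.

332.5 pm

The Bohr quantisation condition is nλ = 2πr_n.
r_n = n²a₀/Z = 317.5 pm
λ = 2πr_n/n = 2π·317.5/6 = 332.5 pm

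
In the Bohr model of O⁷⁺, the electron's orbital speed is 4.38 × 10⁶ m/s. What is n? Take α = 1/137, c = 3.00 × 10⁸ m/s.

v_n = Zαc/n ⇒ n = Zαc/v = 8 × 0.00730 × 3.00 × 10⁸ / 4.38 × 10⁶ ≈ 4.00
n = 4

4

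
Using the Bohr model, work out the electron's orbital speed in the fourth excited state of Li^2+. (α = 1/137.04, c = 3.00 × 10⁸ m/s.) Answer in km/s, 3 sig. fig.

v_n = Zαc/n = 3 × 0.00730 × 3.00 × 10⁸ / 5
    = 1310 km/s

1310 km/s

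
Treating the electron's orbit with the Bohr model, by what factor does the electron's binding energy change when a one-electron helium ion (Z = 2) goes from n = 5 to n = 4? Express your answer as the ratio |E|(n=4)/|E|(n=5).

25/16

|E| ∝ Z^2 · n^-2; with Z fixed, |E| ∝ n^-2.
|E|(n=4)/|E|(n=5) = (4/5)^-2 = 25/16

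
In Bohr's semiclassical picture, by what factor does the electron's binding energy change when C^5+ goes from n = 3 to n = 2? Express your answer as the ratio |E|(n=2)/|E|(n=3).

9/4

|E| ∝ Z^2 · n^-2; with Z fixed, |E| ∝ n^-2.
|E|(n=2)/|E|(n=3) = (2/3)^-2 = 9/4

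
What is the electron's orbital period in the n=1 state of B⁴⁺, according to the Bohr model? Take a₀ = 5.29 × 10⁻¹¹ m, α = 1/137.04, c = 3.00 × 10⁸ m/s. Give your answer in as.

6.07 as

r = n²a₀/Z = 1²·5.29 × 10⁻¹¹/5 = 1.06 × 10⁻¹¹ m
v = Zαc/n = 5·0.00730·3.00 × 10⁸/1 = 1.09 × 10⁷ m/s
T = 2πr/v = 6.07 × 10⁻¹⁸ s = 6.07 as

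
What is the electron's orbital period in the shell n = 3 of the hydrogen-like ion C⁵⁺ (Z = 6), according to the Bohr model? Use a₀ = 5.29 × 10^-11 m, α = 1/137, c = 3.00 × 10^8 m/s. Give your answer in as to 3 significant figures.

114 as

r = n²a₀/Z = 3²·5.29 × 10^-11/6 = 7.94 × 10^-11 m
v = Zαc/n = 6·0.00730·3.00 × 10^8/3 = 4.38 × 10^6 m/s
T = 2πr/v = 1.14 × 10^-16 s = 114 as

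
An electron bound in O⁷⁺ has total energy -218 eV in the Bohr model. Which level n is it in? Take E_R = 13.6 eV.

2

E_n = −E_R Z²/n² ⇒ n² = E_R Z²/(−E_n) = 13.6 × 8² / 218 ≈ 3.99
n = 2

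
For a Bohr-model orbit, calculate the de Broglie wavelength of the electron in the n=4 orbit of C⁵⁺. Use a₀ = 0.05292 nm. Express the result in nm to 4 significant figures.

0.2217 nm

The Bohr quantisation condition is nλ = 2πr_n.
r_n = n²a₀/Z = 0.1411 nm
λ = 2πr_n/n = 2π·0.1411/4 = 0.2217 nm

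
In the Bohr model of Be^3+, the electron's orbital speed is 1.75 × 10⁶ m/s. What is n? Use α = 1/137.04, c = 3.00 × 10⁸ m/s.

v_n = Zαc/n ⇒ n = Zαc/v = 4 × 0.00730 × 3.00 × 10⁸ / 1.75 × 10⁶ ≈ 5.00
n = 5

5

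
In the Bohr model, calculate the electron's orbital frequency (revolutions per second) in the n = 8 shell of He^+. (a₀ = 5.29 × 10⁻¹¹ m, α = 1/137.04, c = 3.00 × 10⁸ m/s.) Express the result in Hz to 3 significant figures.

r = n²a₀/Z = 1.69 × 10⁻⁹ m, v = Zαc/n = 5.47 × 10⁵ m/s
f = v/(2πr) = 5.15 × 10¹³ Hz

5.15 × 10¹³ Hz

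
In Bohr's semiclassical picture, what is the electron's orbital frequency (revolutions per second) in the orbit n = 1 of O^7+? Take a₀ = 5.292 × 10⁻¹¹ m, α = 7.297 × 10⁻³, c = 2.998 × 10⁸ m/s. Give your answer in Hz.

4.211 × 10¹⁷ Hz

r = n²a₀/Z = 6.615 × 10⁻¹² m, v = Zαc/n = 1.750 × 10⁷ m/s
f = v/(2πr) = 4.211 × 10¹⁷ Hz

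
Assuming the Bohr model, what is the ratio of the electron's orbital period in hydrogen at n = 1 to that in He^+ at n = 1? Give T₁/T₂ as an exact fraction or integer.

T ∝ Z^-2 · n^3
T₁/T₂ = (1/2)^-2 · (1/1)^3 = 4

4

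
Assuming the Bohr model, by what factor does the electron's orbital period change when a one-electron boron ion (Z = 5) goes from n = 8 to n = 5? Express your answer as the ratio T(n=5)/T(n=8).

125/512

T ∝ Z^-2 · n^3; with Z fixed, T ∝ n^3.
T(n=5)/T(n=8) = (5/8)^3 = 125/512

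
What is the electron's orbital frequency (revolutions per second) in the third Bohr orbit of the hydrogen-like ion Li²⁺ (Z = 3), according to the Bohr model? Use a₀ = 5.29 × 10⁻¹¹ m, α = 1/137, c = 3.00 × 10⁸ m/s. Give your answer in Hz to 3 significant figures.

2.20 × 10¹⁵ Hz

r = n²a₀/Z = 1.59 × 10⁻¹⁰ m, v = Zαc/n = 2.19 × 10⁶ m/s
f = v/(2πr) = 2.20 × 10¹⁵ Hz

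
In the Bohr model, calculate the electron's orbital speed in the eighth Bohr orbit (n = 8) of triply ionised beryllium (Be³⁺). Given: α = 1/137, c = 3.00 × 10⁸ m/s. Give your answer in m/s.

v_n = Zαc/n = 4 × 0.00730 × 3.00 × 10⁸ / 8
    = 1.09 × 10⁶ m/s

1.09 × 10⁶ m/s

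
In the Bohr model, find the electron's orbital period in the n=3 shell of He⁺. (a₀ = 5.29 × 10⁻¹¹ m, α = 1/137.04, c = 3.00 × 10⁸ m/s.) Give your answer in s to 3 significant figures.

r = n²a₀/Z = 3²·5.29 × 10⁻¹¹/2 = 2.38 × 10⁻¹⁰ m
v = Zαc/n = 2·0.00730·3.00 × 10⁸/3 = 1.46 × 10⁶ m/s
T = 2πr/v = 1.02 × 10⁻¹⁵ s

1.02 × 10⁻¹⁵ s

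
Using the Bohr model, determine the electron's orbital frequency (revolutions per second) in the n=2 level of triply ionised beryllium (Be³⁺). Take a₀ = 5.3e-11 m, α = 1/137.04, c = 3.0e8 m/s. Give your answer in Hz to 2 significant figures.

1.3e16 Hz

r = n²a₀/Z = 5.3e-11 m, v = Zαc/n = 4.4e6 m/s
f = v/(2πr) = 1.3e16 Hz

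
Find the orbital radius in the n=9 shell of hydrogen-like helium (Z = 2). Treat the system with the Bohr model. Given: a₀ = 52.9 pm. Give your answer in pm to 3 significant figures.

2140 pm

r_n = n²a₀/Z = 9² × 52.9 / 2
    = 81 × 52.9 / 2 = 2140 pm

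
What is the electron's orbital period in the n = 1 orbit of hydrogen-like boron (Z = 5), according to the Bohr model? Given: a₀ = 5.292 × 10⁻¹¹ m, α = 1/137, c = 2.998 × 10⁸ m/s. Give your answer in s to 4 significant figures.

6.078 × 10⁻¹⁸ s

r = n²a₀/Z = 1²·5.292 × 10⁻¹¹/5 = 1.058 × 10⁻¹¹ m
v = Zαc/n = 5·0.007299·2.998 × 10⁸/1 = 1.094 × 10⁷ m/s
T = 2πr/v = 6.078 × 10⁻¹⁸ s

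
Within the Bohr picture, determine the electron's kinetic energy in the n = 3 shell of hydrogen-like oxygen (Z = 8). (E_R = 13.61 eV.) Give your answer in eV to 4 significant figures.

96.78 eV

For a Coulomb orbit the virial theorem gives K = −E_n.
E_n = −E_R·Z²/n², so K = E_R·Z²/n² = 13.61 × 8²/3² = 96.78 eV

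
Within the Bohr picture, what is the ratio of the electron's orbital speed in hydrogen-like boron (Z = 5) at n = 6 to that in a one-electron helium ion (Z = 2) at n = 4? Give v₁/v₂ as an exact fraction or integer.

v ∝ Z^1 · n^-1
v₁/v₂ = (5/2)^1 · (6/4)^-1 = 5/3

5/3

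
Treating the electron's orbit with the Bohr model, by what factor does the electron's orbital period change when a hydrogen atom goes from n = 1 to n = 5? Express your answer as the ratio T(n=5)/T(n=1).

T ∝ Z^-2 · n^3; with Z fixed, T ∝ n^3.
T(n=5)/T(n=1) = (5/1)^3 = 125

125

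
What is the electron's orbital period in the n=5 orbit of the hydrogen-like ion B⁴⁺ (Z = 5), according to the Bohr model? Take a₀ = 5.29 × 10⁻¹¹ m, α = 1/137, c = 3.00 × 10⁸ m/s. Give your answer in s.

r = n²a₀/Z = 5²·5.29 × 10⁻¹¹/5 = 2.64 × 10⁻¹⁰ m
v = Zαc/n = 5·0.00730·3.00 × 10⁸/5 = 2.19 × 10⁶ m/s
T = 2πr/v = 7.59 × 10⁻¹⁶ s

7.59 × 10⁻¹⁶ s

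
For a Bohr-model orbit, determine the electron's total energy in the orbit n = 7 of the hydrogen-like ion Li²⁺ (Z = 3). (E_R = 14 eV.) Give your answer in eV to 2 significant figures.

E_n = −E_R·Z²/n² = −14 × 3²/7² = -2.6 eV

-2.6 eV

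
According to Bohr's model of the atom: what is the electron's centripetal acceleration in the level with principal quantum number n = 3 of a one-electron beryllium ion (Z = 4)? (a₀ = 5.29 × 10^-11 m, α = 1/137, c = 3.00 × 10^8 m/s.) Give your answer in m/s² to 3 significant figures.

7.16 × 10^22 m/s²

r = n²a₀/Z = 1.19 × 10^-10 m, v = Zαc/n = 2.92 × 10^6 m/s
a = v²/r = (2.92 × 10^6)² / 1.19 × 10^-10 = 7.16 × 10^22 m/s²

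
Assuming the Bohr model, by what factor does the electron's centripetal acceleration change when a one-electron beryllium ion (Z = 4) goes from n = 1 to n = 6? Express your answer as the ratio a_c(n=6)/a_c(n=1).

a_c ∝ Z^3 · n^-4; with Z fixed, a_c ∝ n^-4.
a_c(n=6)/a_c(n=1) = (6/1)^-4 = 1/1296

1/1296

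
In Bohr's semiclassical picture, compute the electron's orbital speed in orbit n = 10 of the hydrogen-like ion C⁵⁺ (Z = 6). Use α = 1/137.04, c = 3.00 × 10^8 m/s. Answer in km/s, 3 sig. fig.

v_n = Zαc/n = 6 × 0.00730 × 3.00 × 10^8 / 10
    = 1310 km/s

1310 km/s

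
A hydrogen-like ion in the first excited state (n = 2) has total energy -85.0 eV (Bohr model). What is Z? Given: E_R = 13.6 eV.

E_n = −E_R Z²/n² ⇒ Z² = −E_n n²/E_R = 85.0 × 2² / 13.6 ≈ 25.00
Z = 5

5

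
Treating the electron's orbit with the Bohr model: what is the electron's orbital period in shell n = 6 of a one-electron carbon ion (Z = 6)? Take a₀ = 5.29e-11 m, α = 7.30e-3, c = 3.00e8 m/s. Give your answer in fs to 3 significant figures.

r = n²a₀/Z = 6²·5.29e-11/6 = 3.17e-10 m
v = Zαc/n = 6·0.00730·3.00e8/6 = 2.19e6 m/s
T = 2πr/v = 9.11e-16 s = 0.911 fs

0.911 fs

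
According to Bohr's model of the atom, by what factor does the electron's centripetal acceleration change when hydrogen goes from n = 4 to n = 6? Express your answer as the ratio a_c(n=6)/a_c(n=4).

16/81

a_c ∝ Z^3 · n^-4; with Z fixed, a_c ∝ n^-4.
a_c(n=6)/a_c(n=4) = (6/4)^-4 = 16/81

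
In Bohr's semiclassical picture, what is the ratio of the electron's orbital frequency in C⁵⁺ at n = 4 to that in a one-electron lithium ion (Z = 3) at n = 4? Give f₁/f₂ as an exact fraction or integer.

f ∝ Z^2 · n^-3
f₁/f₂ = (6/3)^2 · (4/4)^-3 = 4

4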